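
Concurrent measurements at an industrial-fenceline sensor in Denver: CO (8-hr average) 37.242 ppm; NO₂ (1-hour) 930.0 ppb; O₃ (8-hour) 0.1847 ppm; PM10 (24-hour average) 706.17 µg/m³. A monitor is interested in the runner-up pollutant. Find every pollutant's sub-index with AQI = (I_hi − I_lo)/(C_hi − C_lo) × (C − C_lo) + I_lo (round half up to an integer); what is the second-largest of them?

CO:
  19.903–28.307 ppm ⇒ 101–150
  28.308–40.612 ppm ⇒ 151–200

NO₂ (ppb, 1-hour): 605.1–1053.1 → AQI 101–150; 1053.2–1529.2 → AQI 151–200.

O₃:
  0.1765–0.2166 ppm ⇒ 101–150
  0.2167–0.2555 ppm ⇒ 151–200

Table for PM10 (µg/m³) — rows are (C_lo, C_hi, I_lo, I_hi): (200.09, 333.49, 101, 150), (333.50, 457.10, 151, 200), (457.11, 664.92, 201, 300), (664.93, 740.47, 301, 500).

CO 37.242: bracket 28.308–40.612 → index 151–200; slope 49/12.304, offset 8.934.
AQI = 151 + 49/12.304·8.934 ≈ 186.58 ⇒ 187.
NO₂ 930.0: bracket 605.1–1053.1 → index 101–150; slope 49/448.0, offset 324.9.
AQI = 101 + 49/448.0·324.9 ≈ 136.54 ⇒ 137.
O₃: 0.1847 ∈ [0.1765, 0.2166] ↔ index [101, 150].
101 + (0.1847−0.1765)·(150−101)/(0.2166−0.1765) = 101 + 0.0082·49/0.0401 ≈ 111.02, so AQI = 111.
PM10: row 664.93–740.47 (AQI 301–500). (500−301)·(706.17−664.93)/(740.47−664.93) + 301 = 199·41.24/75.54 + 301 ≈ 409.64 → 410.
Sub-indices: CO→187, NO₂→137, O₃→111, PM10→410. Ranked high→low: 410, 187, 137, 111. Second-highest sub-index = 187.

187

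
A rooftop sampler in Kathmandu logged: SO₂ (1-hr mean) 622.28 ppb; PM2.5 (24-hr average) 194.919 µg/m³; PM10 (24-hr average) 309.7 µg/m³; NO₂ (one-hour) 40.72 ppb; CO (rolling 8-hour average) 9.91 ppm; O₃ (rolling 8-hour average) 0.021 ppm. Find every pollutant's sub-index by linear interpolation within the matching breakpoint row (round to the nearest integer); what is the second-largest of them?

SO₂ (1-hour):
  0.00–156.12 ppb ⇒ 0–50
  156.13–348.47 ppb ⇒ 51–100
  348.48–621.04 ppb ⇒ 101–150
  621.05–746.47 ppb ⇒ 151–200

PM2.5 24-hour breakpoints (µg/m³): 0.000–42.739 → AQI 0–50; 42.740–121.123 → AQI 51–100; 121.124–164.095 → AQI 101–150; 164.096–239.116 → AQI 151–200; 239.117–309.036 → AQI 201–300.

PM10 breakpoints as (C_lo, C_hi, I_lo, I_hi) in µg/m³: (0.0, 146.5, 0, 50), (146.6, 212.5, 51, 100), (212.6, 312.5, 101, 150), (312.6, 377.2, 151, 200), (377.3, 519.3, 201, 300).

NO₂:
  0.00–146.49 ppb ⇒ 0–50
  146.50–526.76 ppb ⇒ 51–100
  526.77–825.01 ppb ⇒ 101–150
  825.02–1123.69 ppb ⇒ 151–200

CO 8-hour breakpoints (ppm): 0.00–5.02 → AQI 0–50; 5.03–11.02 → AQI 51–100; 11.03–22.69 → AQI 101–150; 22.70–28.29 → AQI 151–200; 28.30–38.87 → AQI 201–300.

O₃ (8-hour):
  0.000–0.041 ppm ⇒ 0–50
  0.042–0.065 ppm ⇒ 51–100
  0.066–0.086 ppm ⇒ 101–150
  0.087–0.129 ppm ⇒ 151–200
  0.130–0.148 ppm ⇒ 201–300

151

SO₂ 622.28: bracket 621.05–746.47 → index 151–200; slope 49/125.42, offset 1.23.
AQI = 151 + 49/125.42·1.23 ≈ 151.48 ⇒ 151.
PM2.5: 194.919 lies in 164.096–239.116, so I_lo=151, I_hi=200, C_lo=164.096, C_hi=239.116.
(200−151)/(239.116−164.096) × (194.919−164.096) + 151 = 49/75.020 × 30.823 + 151 ≈ 171.13 → 171.
PM10: 309.7 ∈ [212.6, 312.5] ↔ index [101, 150].
101 + (309.7−212.6)·(150−101)/(312.5−212.6) = 101 + 97.1·49/99.9 ≈ 148.63, so AQI = 149.
NO₂ 40.72: bracket 0.00–146.49 → index 0–50; slope 50/146.49, offset 40.72.
AQI = 0 + 50/146.49·40.72 ≈ 13.90 ⇒ 14.
CO 9.91: bracket 5.03–11.02 → index 51–100; slope 49/5.99, offset 4.88.
AQI = 51 + 49/5.99·4.88 ≈ 90.92 ⇒ 91.
O₃ 0.021: bracket 0.000–0.041 → index 0–50; slope 50/0.041, offset 0.021.
AQI = 0 + 50/0.041·0.021 ≈ 25.61 ⇒ 26.
Sub-indices: SO₂→151, PM2.5→171, PM10→149, NO₂→14, CO→91, O₃→26. Ranked high→low: 171, 151, 149, 91, 26, 14. Second-highest sub-index = 151.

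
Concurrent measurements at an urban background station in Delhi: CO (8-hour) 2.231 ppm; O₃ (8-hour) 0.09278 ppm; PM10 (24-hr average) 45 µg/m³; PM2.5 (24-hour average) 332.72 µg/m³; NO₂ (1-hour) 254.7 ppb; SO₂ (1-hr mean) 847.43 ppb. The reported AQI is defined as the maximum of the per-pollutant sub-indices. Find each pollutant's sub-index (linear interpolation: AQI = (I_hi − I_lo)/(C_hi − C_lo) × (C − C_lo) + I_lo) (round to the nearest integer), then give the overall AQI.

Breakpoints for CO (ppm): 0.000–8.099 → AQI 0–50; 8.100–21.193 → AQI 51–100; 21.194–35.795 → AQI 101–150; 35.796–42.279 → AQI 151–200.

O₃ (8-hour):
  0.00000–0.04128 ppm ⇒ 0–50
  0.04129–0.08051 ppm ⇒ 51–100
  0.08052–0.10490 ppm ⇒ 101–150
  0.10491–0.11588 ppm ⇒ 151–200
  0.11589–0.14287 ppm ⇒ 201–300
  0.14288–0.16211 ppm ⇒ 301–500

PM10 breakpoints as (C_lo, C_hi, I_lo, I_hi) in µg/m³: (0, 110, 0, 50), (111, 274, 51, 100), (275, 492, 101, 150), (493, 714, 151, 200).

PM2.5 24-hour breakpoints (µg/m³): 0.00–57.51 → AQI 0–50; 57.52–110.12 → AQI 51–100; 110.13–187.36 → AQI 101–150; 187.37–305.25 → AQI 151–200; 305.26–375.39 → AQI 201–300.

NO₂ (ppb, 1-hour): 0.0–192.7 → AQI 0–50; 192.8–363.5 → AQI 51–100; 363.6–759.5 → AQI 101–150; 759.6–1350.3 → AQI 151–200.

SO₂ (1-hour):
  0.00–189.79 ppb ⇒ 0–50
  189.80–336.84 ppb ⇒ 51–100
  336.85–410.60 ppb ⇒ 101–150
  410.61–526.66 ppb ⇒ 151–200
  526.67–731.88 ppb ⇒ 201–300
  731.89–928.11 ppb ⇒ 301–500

CO: 2.231 ∈ [0.000, 8.099] ↔ index [0, 50].
0 + (2.231−0.000)·(50−0)/(8.099−0.000) = 0 + 2.231·50/8.099 ≈ 13.77, so AQI = 14.
O₃ 0.09278: bracket 0.08052–0.10490 → index 101–150; slope 49/0.02438, offset 0.01226.
AQI = 101 + 49/0.02438·0.01226 ≈ 125.64 ⇒ 126.
PM10: 45 lies in 0–110, so I_lo=0, I_hi=50, C_lo=0, C_hi=110.
(50−0)/(110−0) × (45−0) + 0 = 50/110 × 45 + 0 ≈ 20.45 → 20.
PM2.5: row 305.26–375.39 (AQI 201–300). (300−201)·(332.72−305.26)/(375.39−305.26) + 201 = 99·27.46/70.13 + 201 ≈ 239.76 → 240.
NO₂: 254.7 ∈ [192.8, 363.5] ↔ index [51, 100].
51 + (254.7−192.8)·(100−51)/(363.5−192.8) = 51 + 61.9·49/170.7 ≈ 68.77, so AQI = 69.
SO₂: row 731.89–928.11 (AQI 301–500). (500−301)·(847.43−731.89)/(928.11−731.89) + 301 = 199·115.54/196.22 + 301 ≈ 418.18 → 418.
Sub-indices: CO→14, O₃→126, PM10→20, PM2.5→240, NO₂→69, SO₂→418. Overall AQI = max = 418; dominant pollutant is SO₂.

418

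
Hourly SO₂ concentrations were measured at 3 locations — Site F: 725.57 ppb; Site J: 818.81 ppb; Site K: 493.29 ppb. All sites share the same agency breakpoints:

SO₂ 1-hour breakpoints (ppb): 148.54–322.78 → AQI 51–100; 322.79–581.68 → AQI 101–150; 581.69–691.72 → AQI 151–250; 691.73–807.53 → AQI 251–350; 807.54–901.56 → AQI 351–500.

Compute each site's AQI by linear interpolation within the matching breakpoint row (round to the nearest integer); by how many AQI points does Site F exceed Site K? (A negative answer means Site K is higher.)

Site F: row 691.73–807.53 (AQI 251–350). (350−251)·(725.57−691.73)/(807.53−691.73) + 251 = 99·33.84/115.80 + 251 ≈ 279.93 → 280.
Site J: 818.81 ∈ [807.54, 901.56] ↔ index [351, 500].
351 + (818.81−807.54)·(500−351)/(901.56−807.54) = 351 + 11.27·149/94.02 ≈ 368.86, so AQI = 369.
Site K: 493.29 ∈ [322.79, 581.68] ↔ index [101, 150].
101 + (493.29−322.79)·(150−101)/(581.68−322.79) = 101 + 170.50·49/258.89 ≈ 133.27, so AQI = 133.
AQIs: Site F=280, Site J=369, Site K=133. Site F (280) − Site K (133) = 147.

147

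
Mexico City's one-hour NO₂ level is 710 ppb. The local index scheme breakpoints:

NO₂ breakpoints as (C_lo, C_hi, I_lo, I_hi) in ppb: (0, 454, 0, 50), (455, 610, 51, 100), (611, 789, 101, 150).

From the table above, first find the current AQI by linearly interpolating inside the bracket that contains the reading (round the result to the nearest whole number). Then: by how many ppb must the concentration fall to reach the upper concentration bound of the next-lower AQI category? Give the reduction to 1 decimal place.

NO₂: 710 ∈ [611, 789] ↔ index [101, 150].
101 + (710−611)·(150−101)/(789−611) = 101 + 99·49/178 ≈ 128.25, so AQI = 128.
Current AQI 128 is in the Unhealthy for Sensitive Groups range (101–150). The next-lower category tops out at AQI 100, whose upper concentration bound is 610 ppb.
Reduction needed = 710 − 610 = 100.0 ppb.

100.0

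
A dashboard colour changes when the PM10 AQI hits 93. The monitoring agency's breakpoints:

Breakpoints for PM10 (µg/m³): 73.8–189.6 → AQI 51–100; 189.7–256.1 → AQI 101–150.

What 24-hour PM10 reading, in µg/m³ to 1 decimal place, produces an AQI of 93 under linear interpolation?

AQI 93 lies in the 51–100 band, which corresponds to 73.8–189.6 µg/m³.
C = 73.8 + (93−51)×(189.6−73.8)/(100−51) = 73.8 + 42×115.8/49 ≈ 173.057 µg/m³ → 173.1 µg/m³ to 1 dp.

173.1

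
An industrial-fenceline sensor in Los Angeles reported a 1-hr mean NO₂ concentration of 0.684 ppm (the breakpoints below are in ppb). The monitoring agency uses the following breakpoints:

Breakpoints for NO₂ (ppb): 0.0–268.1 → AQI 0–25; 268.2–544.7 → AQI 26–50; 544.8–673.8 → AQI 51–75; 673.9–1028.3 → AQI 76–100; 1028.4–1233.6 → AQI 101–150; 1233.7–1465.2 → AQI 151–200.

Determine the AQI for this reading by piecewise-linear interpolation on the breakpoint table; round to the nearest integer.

77

Convert: 0.684 ppm = 684 ppb.
NO₂: 684.0 ∈ [673.9, 1028.3] ↔ index [76, 100].
76 + (684.0−673.9)·(100−76)/(1028.3−673.9) = 76 + 10.1·24/354.4 ≈ 76.68, so AQI = 77.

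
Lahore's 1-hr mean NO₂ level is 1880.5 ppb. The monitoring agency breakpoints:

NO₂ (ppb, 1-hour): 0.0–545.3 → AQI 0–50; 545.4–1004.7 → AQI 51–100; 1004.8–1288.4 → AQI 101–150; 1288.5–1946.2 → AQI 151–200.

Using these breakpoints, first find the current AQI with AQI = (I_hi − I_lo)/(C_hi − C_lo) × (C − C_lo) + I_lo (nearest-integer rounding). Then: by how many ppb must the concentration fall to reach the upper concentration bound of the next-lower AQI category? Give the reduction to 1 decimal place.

NO₂: row 1288.5–1946.2 (AQI 151–200). (200−151)·(1880.5−1288.5)/(1946.2−1288.5) + 151 = 49·592.0/657.7 + 151 ≈ 195.11 → 195.
Current AQI 195 is in the Unhealthy range (151–200). The next-lower category tops out at AQI 150, whose upper concentration bound is 1288.4 ppb.
Reduction needed = 1880.5 − 1288.4 = 592.1 ppb.

592.1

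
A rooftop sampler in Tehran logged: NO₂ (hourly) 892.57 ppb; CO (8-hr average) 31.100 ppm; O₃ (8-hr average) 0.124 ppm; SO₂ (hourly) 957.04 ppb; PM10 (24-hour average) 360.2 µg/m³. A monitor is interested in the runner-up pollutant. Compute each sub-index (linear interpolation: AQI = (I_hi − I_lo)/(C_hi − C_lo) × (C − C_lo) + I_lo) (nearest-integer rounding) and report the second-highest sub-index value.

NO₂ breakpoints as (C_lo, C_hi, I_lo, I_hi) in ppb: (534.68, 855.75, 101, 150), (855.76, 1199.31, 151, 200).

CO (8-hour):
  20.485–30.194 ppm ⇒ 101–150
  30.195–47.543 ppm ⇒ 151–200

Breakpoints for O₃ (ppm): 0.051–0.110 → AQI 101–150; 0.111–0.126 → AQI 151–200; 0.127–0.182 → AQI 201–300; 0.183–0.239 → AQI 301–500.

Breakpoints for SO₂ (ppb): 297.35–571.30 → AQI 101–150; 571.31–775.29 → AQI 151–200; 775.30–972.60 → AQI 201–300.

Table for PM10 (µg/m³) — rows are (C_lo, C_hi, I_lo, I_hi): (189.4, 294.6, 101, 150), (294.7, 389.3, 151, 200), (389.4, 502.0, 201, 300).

NO₂: 892.57 ∈ [855.76, 1199.31] ↔ index [151, 200].
151 + (892.57−855.76)·(200−151)/(1199.31−855.76) = 151 + 36.81·49/343.55 ≈ 156.25, so AQI = 156.
CO: row 30.195–47.543 (AQI 151–200). (200−151)·(31.100−30.195)/(47.543−30.195) + 151 = 49·0.905/17.348 + 151 ≈ 153.56 → 154.
O₃ 0.124: bracket 0.111–0.126 → index 151–200; slope 49/0.015, offset 0.013.
AQI = 151 + 49/0.015·0.013 ≈ 193.47 ⇒ 193.
SO₂ 957.04: bracket 775.30–972.60 → index 201–300; slope 99/197.30, offset 181.74.
AQI = 201 + 99/197.30·181.74 ≈ 292.19 ⇒ 292.
PM10: 360.2 ∈ [294.7, 389.3] ↔ index [151, 200].
151 + (360.2−294.7)·(200−151)/(389.3−294.7) = 151 + 65.5·49/94.6 ≈ 184.93, so AQI = 185.
Sub-indices: NO₂→156, CO→154, O₃→193, SO₂→292, PM10→185. Ranked high→low: 292, 193, 185, 156, 154. Second-highest sub-index = 193.

193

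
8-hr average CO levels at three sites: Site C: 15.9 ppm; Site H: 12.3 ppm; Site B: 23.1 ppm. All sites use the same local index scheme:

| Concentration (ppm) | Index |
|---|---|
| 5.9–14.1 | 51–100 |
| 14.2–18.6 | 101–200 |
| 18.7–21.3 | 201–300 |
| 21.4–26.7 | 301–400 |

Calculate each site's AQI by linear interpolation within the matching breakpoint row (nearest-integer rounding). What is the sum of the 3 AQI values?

Site C: row 14.2–18.6 (AQI 101–200). (200−101)·(15.9−14.2)/(18.6−14.2) + 101 = 99·1.7/4.4 + 101 ≈ 139.25 → 139.
Site H: 12.3 lies in 5.9–14.1, so I_lo=51, I_hi=100, C_lo=5.9, C_hi=14.1.
(100−51)/(14.1−5.9) × (12.3−5.9) + 51 = 49/8.2 × 6.4 + 51 ≈ 89.24 → 89.
Site B: 23.1 lies in 21.4–26.7, so I_lo=301, I_hi=400, C_lo=21.4, C_hi=26.7.
(400−301)/(26.7−21.4) × (23.1−21.4) + 301 = 99/5.3 × 1.7 + 301 ≈ 332.75 → 333.
AQIs: Site C=139, Site H=89, Site B=333. Sum = 139 + 89 + 333 = 561.

561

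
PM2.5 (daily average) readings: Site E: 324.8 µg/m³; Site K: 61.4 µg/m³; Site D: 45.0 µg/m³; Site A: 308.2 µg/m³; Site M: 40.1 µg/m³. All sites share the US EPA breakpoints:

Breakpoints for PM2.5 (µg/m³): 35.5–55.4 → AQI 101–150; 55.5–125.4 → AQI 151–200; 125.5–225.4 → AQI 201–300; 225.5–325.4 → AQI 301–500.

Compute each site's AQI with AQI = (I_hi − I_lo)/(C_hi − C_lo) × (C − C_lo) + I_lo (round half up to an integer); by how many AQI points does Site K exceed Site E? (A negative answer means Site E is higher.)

Site E: row 225.5–325.4 (AQI 301–500). (500−301)·(324.8−225.5)/(325.4−225.5) + 301 = 199·99.3/99.9 + 301 ≈ 498.80 → 499.
Site K 61.4: bracket 55.5–125.4 → index 151–200; slope 49/69.9, offset 5.9.
AQI = 151 + 49/69.9·5.9 ≈ 155.14 ⇒ 155.
Site D: row 35.5–55.4 (AQI 101–150). (150−101)·(45.0−35.5)/(55.4−35.5) + 101 = 49·9.5/19.9 + 101 ≈ 124.39 → 124.
Site A 308.2: bracket 225.5–325.4 → index 301–500; slope 199/99.9, offset 82.7.
AQI = 301 + 199/99.9·82.7 ≈ 465.74 ⇒ 466.
Site M 40.1: bracket 35.5–55.4 → index 101–150; slope 49/19.9, offset 4.6.
AQI = 101 + 49/19.9·4.6 ≈ 112.33 ⇒ 112.
AQIs: Site E=499, Site K=155, Site D=124, Site A=466, Site M=112. Site K (155) − Site E (499) = -344.

-344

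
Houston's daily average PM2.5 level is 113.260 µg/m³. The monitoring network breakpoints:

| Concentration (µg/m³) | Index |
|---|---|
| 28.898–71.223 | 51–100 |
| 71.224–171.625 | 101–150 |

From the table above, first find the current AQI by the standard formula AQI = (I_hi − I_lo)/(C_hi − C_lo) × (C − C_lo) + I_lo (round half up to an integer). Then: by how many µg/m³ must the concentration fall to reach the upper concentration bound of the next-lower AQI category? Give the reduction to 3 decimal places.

PM2.5: 113.260 lies in 71.224–171.625, so I_lo=101, I_hi=150, C_lo=71.224, C_hi=171.625.
(150−101)/(171.625−71.224) × (113.260−71.224) + 101 = 49/100.401 × 42.036 + 101 ≈ 121.52 → 122.
Current AQI 122 is in the Unhealthy for Sensitive Groups range (101–150). The next-lower category tops out at AQI 100, whose upper concentration bound is 71.223 µg/m³.
Reduction needed = 113.260 − 71.223 = 42.037 µg/m³.

42.037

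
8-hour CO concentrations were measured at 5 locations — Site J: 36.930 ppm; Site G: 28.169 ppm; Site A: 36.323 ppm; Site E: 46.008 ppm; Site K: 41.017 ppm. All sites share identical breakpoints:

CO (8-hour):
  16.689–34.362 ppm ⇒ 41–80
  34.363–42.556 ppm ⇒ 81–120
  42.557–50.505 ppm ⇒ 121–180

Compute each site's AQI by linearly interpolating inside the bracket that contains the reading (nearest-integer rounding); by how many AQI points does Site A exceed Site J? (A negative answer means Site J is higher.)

-3

Site J: 36.930 lies in 34.363–42.556, so I_lo=81, I_hi=120, C_lo=34.363, C_hi=42.556.
(120−81)/(42.556−34.363) × (36.930−34.363) + 81 = 39/8.193 × 2.567 + 81 ≈ 93.22 → 93.
Site G: 28.169 ∈ [16.689, 34.362] ↔ index [41, 80].
41 + (28.169−16.689)·(80−41)/(34.362−16.689) = 41 + 11.480·39/17.673 ≈ 66.33, so AQI = 66.
Site A: 36.323 lies in 34.363–42.556, so I_lo=81, I_hi=120, C_lo=34.363, C_hi=42.556.
(120−81)/(42.556−34.363) × (36.323−34.363) + 81 = 39/8.193 × 1.960 + 81 ≈ 90.33 → 90.
Site E: 46.008 lies in 42.557–50.505, so I_lo=121, I_hi=180, C_lo=42.557, C_hi=50.505.
(180−121)/(50.505−42.557) × (46.008−42.557) + 121 = 59/7.948 × 3.451 + 121 ≈ 146.62 → 147.
Site K 41.017: bracket 34.363–42.556 → index 81–120; slope 39/8.193, offset 6.654.
AQI = 81 + 39/8.193·6.654 ≈ 112.67 ⇒ 113.
AQIs: Site J=93, Site G=66, Site A=90, Site E=147, Site K=113. Site A (90) − Site J (93) = -3.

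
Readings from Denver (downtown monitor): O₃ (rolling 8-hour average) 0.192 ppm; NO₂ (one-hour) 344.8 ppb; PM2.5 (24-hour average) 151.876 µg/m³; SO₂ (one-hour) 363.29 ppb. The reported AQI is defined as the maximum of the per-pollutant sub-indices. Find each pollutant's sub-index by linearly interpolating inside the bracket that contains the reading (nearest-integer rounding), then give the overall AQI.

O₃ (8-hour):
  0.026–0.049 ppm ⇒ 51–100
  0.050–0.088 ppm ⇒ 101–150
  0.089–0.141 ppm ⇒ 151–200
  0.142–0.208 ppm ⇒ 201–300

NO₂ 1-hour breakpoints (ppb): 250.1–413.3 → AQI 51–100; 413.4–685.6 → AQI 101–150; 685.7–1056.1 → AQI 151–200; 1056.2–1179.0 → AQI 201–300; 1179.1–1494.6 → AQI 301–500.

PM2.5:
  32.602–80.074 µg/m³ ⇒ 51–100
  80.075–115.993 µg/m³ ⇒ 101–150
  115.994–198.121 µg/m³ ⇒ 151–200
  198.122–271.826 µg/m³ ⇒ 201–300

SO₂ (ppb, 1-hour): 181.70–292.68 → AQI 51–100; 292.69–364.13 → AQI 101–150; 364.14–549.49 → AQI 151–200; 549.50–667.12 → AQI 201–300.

276

O₃: row 0.142–0.208 (AQI 201–300). (300−201)·(0.192−0.142)/(0.208−0.142) + 201 = 99·0.050/0.066 + 201 ≈ 276.00 → 276.
NO₂: 344.8 ∈ [250.1, 413.3] ↔ index [51, 100].
51 + (344.8−250.1)·(100−51)/(413.3−250.1) = 51 + 94.7·49/163.2 ≈ 79.43, so AQI = 79.
PM2.5: 151.876 lies in 115.994–198.121, so I_lo=151, I_hi=200, C_lo=115.994, C_hi=198.121.
(200−151)/(198.121−115.994) × (151.876−115.994) + 151 = 49/82.127 × 35.882 + 151 ≈ 172.41 → 172.
SO₂: 363.29 ∈ [292.69, 364.13] ↔ index [101, 150].
101 + (363.29−292.69)·(150−101)/(364.13−292.69) = 101 + 70.60·49/71.44 ≈ 149.42, so AQI = 149.
Sub-indices: O₃→276, NO₂→79, PM2.5→172, SO₂→149. Overall AQI = max = 276; dominant pollutant is O₃.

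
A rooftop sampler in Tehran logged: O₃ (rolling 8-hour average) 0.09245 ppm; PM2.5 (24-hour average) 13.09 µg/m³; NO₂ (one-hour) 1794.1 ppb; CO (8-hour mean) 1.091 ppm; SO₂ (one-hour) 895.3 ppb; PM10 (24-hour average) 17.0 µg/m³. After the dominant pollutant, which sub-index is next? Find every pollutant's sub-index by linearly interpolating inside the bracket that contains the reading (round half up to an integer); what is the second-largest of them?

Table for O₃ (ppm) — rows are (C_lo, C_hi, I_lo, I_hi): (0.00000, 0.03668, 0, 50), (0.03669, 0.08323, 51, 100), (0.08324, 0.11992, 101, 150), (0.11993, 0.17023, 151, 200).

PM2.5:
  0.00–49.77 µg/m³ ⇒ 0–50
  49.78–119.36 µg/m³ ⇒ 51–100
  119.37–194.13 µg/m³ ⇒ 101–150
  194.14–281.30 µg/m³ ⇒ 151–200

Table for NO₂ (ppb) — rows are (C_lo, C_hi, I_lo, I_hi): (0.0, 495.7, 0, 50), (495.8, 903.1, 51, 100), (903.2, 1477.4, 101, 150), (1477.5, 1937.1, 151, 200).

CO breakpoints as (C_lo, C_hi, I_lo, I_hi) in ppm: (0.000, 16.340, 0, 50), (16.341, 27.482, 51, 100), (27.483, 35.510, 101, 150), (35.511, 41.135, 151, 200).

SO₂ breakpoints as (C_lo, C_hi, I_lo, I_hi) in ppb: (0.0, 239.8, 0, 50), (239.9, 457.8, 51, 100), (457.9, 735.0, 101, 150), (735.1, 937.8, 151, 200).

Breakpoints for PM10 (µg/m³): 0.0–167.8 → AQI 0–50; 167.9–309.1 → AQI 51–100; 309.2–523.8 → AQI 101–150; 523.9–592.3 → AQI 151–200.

185

O₃: row 0.08324–0.11992 (AQI 101–150). (150−101)·(0.09245−0.08324)/(0.11992−0.08324) + 101 = 49·0.00921/0.03668 + 101 ≈ 113.30 → 113.
PM2.5: 13.09 lies in 0.00–49.77, so I_lo=0, I_hi=50, C_lo=0.00, C_hi=49.77.
(50−0)/(49.77−0.00) × (13.09−0.00) + 0 = 50/49.77 × 13.09 + 0 ≈ 13.15 → 13.
NO₂: row 1477.5–1937.1 (AQI 151–200). (200−151)·(1794.1−1477.5)/(1937.1−1477.5) + 151 = 49·316.6/459.6 + 151 ≈ 184.75 → 185.
CO: 1.091 ∈ [0.000, 16.340] ↔ index [0, 50].
0 + (1.091−0.000)·(50−0)/(16.340−0.000) = 0 + 1.091·50/16.340 ≈ 3.34, so AQI = 3.
SO₂: row 735.1–937.8 (AQI 151–200). (200−151)·(895.3−735.1)/(937.8−735.1) + 151 = 49·160.2/202.7 + 151 ≈ 189.73 → 190.
PM10: 17.0 lies in 0.0–167.8, so I_lo=0, I_hi=50, C_lo=0.0, C_hi=167.8.
(50−0)/(167.8−0.0) × (17.0−0.0) + 0 = 50/167.8 × 17.0 + 0 ≈ 5.07 → 5.
Sub-indices: O₃→113, PM2.5→13, NO₂→185, CO→3, SO₂→190, PM10→5. Ranked high→low: 190, 185, 113, 13, 5, 3. Second-highest sub-index = 185.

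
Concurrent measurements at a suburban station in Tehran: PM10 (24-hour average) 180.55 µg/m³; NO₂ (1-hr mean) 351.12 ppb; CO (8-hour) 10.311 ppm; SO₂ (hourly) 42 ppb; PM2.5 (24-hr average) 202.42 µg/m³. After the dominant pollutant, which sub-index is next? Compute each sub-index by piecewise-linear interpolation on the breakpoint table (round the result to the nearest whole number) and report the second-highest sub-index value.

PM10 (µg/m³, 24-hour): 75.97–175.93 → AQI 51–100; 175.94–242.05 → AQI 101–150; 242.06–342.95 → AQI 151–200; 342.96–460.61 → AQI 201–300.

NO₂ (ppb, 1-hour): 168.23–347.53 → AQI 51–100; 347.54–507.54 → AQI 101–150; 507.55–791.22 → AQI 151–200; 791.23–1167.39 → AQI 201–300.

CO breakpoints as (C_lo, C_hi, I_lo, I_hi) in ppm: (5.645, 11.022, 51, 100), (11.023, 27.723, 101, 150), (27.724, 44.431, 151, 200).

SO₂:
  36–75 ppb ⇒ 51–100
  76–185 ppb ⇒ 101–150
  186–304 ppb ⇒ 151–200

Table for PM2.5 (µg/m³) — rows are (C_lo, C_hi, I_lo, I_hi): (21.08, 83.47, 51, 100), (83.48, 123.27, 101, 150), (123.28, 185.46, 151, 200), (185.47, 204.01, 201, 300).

PM10: 180.55 lies in 175.94–242.05, so I_lo=101, I_hi=150, C_lo=175.94, C_hi=242.05.
(150−101)/(242.05−175.94) × (180.55−175.94) + 101 = 49/66.11 × 4.61 + 101 ≈ 104.42 → 104.
NO₂ 351.12: bracket 347.54–507.54 → index 101–150; slope 49/160.00, offset 3.58.
AQI = 101 + 49/160.00·3.58 ≈ 102.10 ⇒ 102.
CO: row 5.645–11.022 (AQI 51–100). (100−51)·(10.311−5.645)/(11.022−5.645) + 51 = 49·4.666/5.377 + 51 ≈ 93.52 → 94.
SO₂ 42: bracket 36–75 → index 51–100; slope 49/39, offset 6.
AQI = 51 + 49/39·6 ≈ 58.54 ⇒ 59.
PM2.5: row 185.47–204.01 (AQI 201–300). (300−201)·(202.42−185.47)/(204.01−185.47) + 201 = 99·16.95/18.54 + 201 ≈ 291.51 → 292.
Sub-indices: PM10→104, NO₂→102, CO→94, SO₂→59, PM2.5→292. Ranked high→low: 292, 104, 102, 94, 59. Second-highest sub-index = 104.

104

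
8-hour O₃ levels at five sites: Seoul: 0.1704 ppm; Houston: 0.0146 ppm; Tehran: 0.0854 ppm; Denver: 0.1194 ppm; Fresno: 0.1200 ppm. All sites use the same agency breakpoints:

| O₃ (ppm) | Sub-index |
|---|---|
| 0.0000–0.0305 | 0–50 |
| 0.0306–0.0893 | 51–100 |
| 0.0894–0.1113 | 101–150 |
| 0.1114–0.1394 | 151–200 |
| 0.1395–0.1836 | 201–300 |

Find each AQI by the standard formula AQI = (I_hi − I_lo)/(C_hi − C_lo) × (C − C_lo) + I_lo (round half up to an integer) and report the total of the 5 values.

Seoul: 0.1704 ∈ [0.1395, 0.1836] ↔ index [201, 300].
201 + (0.1704−0.1395)·(300−201)/(0.1836−0.1395) = 201 + 0.0309·99/0.0441 ≈ 270.37, so AQI = 270.
Houston: 0.0146 lies in 0.0000–0.0305, so I_lo=0, I_hi=50, C_lo=0.0000, C_hi=0.0305.
(50−0)/(0.0305−0.0000) × (0.0146−0.0000) + 0 = 50/0.0305 × 0.0146 + 0 ≈ 23.93 → 24.
Tehran: 0.0854 lies in 0.0306–0.0893, so I_lo=51, I_hi=100, C_lo=0.0306, C_hi=0.0893.
(100−51)/(0.0893−0.0306) × (0.0854−0.0306) + 51 = 49/0.0587 × 0.0548 + 51 ≈ 96.74 → 97.
Denver: row 0.1114–0.1394 (AQI 151–200). (200−151)·(0.1194−0.1114)/(0.1394−0.1114) + 151 = 49·0.0080/0.0280 + 151 ≈ 165.00 → 165.
Fresno: row 0.1114–0.1394 (AQI 151–200). (200−151)·(0.1200−0.1114)/(0.1394−0.1114) + 151 = 49·0.0086/0.0280 + 151 ≈ 166.05 → 166.
AQIs: Seoul=270, Houston=24, Tehran=97, Denver=165, Fresno=166. Sum = 270 + 24 + 97 + 165 + 166 = 722.

722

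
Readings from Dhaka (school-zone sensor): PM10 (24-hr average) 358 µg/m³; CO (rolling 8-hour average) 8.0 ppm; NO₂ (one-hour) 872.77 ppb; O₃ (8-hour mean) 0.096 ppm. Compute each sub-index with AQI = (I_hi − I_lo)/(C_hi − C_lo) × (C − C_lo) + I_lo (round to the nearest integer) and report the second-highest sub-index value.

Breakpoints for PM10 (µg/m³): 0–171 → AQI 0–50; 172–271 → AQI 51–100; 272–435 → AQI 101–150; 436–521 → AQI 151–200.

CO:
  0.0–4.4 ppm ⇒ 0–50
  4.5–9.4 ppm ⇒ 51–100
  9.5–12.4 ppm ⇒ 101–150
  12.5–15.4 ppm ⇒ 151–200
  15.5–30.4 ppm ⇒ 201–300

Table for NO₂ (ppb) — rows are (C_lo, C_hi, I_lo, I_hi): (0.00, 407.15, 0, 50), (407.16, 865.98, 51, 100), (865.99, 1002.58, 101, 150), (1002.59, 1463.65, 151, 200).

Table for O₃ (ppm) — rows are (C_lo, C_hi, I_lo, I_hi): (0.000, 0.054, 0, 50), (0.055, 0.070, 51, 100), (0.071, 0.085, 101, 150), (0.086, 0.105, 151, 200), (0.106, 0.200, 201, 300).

PM10: 358 lies in 272–435, so I_lo=101, I_hi=150, C_lo=272, C_hi=435.
(150−101)/(435−272) × (358−272) + 101 = 49/163 × 86 + 101 ≈ 126.85 → 127.
CO: 8.0 ∈ [4.5, 9.4] ↔ index [51, 100].
51 + (8.0−4.5)·(100−51)/(9.4−4.5) = 51 + 3.5·49/4.9 ≈ 86.00, so AQI = 86.
NO₂: 872.77 ∈ [865.99, 1002.58] ↔ index [101, 150].
101 + (872.77−865.99)·(150−101)/(1002.58−865.99) = 101 + 6.78·49/136.59 ≈ 103.43, so AQI = 103.
O₃: 0.096 ∈ [0.086, 0.105] ↔ index [151, 200].
151 + (0.096−0.086)·(200−151)/(0.105−0.086) = 151 + 0.010·49/0.019 ≈ 176.79, so AQI = 177.
Sub-indices: PM10→127, CO→86, NO₂→103, O₃→177. Ranked high→low: 177, 127, 103, 86. Second-highest sub-index = 127.

127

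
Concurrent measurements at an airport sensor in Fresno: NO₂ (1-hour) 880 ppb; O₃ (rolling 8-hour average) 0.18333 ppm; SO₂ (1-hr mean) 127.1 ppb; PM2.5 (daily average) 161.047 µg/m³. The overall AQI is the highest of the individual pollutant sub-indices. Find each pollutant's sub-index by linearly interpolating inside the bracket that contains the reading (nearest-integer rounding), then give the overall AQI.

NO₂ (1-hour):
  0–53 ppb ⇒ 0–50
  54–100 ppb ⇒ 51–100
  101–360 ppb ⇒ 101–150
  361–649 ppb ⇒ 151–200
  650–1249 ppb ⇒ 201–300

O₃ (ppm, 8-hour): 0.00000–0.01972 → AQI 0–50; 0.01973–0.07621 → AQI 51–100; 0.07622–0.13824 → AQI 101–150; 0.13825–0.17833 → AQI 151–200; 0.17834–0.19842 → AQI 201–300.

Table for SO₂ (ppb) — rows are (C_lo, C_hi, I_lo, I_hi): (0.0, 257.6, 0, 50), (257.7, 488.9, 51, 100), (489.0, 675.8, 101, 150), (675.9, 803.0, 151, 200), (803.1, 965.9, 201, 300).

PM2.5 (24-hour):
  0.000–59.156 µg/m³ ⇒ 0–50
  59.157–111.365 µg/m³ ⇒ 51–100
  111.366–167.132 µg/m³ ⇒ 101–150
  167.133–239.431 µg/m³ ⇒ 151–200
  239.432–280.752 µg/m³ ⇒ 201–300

NO₂: 880 lies in 650–1249, so I_lo=201, I_hi=300, C_lo=650, C_hi=1249.
(300−201)/(1249−650) × (880−650) + 201 = 99/599 × 230 + 201 ≈ 239.01 → 239.
O₃: 0.18333 lies in 0.17834–0.19842, so I_lo=201, I_hi=300, C_lo=0.17834, C_hi=0.19842.
(300−201)/(0.19842−0.17834) × (0.18333−0.17834) + 201 = 99/0.02008 × 0.00499 + 201 ≈ 225.60 → 226.
SO₂: row 0.0–257.6 (AQI 0–50). (50−0)·(127.1−0.0)/(257.6−0.0) + 0 = 50·127.1/257.6 + 0 ≈ 24.67 → 25.
PM2.5 161.047: bracket 111.366–167.132 → index 101–150; slope 49/55.766, offset 49.681.
AQI = 101 + 49/55.766·49.681 ≈ 144.65 ⇒ 145.
Sub-indices: NO₂→239, O₃→226, SO₂→25, PM2.5→145. Overall AQI = max = 239; dominant pollutant is NO₂.
AQI 239: Very Unhealthy.

239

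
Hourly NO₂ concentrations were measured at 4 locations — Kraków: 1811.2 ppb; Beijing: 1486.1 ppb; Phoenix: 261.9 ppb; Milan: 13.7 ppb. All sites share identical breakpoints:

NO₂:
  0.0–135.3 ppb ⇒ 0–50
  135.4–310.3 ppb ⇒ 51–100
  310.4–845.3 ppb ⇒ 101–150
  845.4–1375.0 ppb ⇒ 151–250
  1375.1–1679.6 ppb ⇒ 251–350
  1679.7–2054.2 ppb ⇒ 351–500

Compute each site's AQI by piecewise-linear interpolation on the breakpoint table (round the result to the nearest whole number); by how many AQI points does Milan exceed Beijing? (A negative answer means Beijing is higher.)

-282

Kraków: 1811.2 lies in 1679.7–2054.2, so I_lo=351, I_hi=500, C_lo=1679.7, C_hi=2054.2.
(500−351)/(2054.2−1679.7) × (1811.2−1679.7) + 351 = 149/374.5 × 131.5 + 351 ≈ 403.32 → 403.
Beijing 1486.1: bracket 1375.1–1679.6 → index 251–350; slope 99/304.5, offset 111.0.
AQI = 251 + 99/304.5·111.0 ≈ 287.09 ⇒ 287.
Phoenix 261.9: bracket 135.4–310.3 → index 51–100; slope 49/174.9, offset 126.5.
AQI = 51 + 49/174.9·126.5 ≈ 86.44 ⇒ 86.
Milan 13.7: bracket 0.0–135.3 → index 0–50; slope 50/135.3, offset 13.7.
AQI = 0 + 50/135.3·13.7 ≈ 5.06 ⇒ 5.
AQIs: Kraków=403, Beijing=287, Phoenix=86, Milan=5. Milan (5) − Beijing (287) = -282.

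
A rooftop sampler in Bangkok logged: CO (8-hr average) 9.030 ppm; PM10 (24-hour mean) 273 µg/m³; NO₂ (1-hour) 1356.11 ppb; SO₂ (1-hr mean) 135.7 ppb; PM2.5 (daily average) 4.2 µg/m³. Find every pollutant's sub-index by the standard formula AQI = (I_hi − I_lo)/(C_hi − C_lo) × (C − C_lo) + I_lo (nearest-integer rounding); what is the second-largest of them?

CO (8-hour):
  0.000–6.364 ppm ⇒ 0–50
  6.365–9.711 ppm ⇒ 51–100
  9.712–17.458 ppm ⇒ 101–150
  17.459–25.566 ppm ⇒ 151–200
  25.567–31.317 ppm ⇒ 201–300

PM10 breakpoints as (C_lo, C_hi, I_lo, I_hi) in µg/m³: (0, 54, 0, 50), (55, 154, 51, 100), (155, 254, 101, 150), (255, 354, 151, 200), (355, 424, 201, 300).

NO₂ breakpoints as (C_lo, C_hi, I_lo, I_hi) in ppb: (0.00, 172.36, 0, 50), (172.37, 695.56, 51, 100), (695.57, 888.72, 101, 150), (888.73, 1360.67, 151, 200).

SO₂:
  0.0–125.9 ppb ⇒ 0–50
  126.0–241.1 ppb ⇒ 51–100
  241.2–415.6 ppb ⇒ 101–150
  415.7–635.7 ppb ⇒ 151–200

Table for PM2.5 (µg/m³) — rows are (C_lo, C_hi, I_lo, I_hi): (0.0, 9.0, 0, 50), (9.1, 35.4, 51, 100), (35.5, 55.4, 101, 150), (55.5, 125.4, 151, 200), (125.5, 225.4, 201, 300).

160

CO: 9.030 ∈ [6.365, 9.711] ↔ index [51, 100].
51 + (9.030−6.365)·(100−51)/(9.711−6.365) = 51 + 2.665·49/3.346 ≈ 90.03, so AQI = 90.
PM10: 273 lies in 255–354, so I_lo=151, I_hi=200, C_lo=255, C_hi=354.
(200−151)/(354−255) × (273−255) + 151 = 49/99 × 18 + 151 ≈ 159.91 → 160.
NO₂ 1356.11: bracket 888.73–1360.67 → index 151–200; slope 49/471.94, offset 467.38.
AQI = 151 + 49/471.94·467.38 ≈ 199.53 ⇒ 200.
SO₂ 135.7: bracket 126.0–241.1 → index 51–100; slope 49/115.1, offset 9.7.
AQI = 51 + 49/115.1·9.7 ≈ 55.13 ⇒ 55.
PM2.5: 4.2 ∈ [0.0, 9.0] ↔ index [0, 50].
0 + (4.2−0.0)·(50−0)/(9.0−0.0) = 0 + 4.2·50/9.0 ≈ 23.33, so AQI = 23.
Sub-indices: CO→90, PM10→160, NO₂→200, SO₂→55, PM2.5→23. Ranked high→low: 200, 160, 90, 55, 23. Second-highest sub-index = 160.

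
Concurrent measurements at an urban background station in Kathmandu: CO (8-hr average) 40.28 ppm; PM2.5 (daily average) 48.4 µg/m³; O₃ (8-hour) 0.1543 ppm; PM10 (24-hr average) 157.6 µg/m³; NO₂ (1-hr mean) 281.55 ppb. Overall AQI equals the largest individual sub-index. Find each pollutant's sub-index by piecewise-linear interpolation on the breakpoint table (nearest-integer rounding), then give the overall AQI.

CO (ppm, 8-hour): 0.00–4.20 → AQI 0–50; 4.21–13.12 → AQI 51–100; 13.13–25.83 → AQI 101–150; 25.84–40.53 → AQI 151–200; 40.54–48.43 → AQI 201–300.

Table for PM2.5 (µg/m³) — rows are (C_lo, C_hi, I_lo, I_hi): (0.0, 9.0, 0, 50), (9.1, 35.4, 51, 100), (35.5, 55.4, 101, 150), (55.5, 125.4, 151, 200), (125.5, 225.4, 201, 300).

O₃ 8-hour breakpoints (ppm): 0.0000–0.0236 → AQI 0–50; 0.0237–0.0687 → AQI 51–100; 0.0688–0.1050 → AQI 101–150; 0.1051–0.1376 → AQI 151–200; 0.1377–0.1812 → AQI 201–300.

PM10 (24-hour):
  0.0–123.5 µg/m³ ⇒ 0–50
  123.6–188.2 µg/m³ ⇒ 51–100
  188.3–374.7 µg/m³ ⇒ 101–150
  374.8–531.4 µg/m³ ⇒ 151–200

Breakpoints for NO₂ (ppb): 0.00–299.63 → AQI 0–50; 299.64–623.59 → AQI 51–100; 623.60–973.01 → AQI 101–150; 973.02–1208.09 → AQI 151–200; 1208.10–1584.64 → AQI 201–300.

CO: row 25.84–40.53 (AQI 151–200). (200−151)·(40.28−25.84)/(40.53−25.84) + 151 = 49·14.44/14.69 + 151 ≈ 199.17 → 199.
PM2.5: 48.4 lies in 35.5–55.4, so I_lo=101, I_hi=150, C_lo=35.5, C_hi=55.4.
(150−101)/(55.4−35.5) × (48.4−35.5) + 101 = 49/19.9 × 12.9 + 101 ≈ 132.76 → 133.
O₃: row 0.1377–0.1812 (AQI 201–300). (300−201)·(0.1543−0.1377)/(0.1812−0.1377) + 201 = 99·0.0166/0.0435 + 201 ≈ 238.78 → 239.
PM10: 157.6 lies in 123.6–188.2, so I_lo=51, I_hi=100, C_lo=123.6, C_hi=188.2.
(100−51)/(188.2−123.6) × (157.6−123.6) + 51 = 49/64.6 × 34.0 + 51 ≈ 76.79 → 77.
NO₂: row 0.00–299.63 (AQI 0–50). (50−0)·(281.55−0.00)/(299.63−0.00) + 0 = 50·281.55/299.63 + 0 ≈ 46.98 → 47.
Sub-indices: CO→199, PM2.5→133, O₃→239, PM10→77, NO₂→47. Overall AQI = max = 239; dominant pollutant is O₃.

239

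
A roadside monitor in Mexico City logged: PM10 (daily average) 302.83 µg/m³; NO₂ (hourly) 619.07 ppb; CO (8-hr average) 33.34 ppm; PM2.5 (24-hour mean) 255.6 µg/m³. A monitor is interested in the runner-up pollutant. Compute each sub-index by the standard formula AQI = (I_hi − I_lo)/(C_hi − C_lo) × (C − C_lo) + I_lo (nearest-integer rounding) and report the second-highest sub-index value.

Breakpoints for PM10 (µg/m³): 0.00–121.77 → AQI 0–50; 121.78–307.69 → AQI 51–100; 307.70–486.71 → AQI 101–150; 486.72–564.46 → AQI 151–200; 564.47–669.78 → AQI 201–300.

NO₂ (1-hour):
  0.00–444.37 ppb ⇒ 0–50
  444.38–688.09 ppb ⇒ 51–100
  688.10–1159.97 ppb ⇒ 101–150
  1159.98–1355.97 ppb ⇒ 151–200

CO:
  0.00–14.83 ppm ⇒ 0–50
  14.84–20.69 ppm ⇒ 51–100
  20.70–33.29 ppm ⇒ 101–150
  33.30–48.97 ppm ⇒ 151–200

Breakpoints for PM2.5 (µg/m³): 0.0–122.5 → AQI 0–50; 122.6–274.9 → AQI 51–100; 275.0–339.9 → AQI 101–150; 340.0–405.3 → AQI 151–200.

PM10: row 121.78–307.69 (AQI 51–100). (100−51)·(302.83−121.78)/(307.69−121.78) + 51 = 49·181.05/185.91 + 51 ≈ 98.72 → 99.
NO₂: row 444.38–688.09 (AQI 51–100). (100−51)·(619.07−444.38)/(688.09−444.38) + 51 = 49·174.69/243.71 + 51 ≈ 86.12 → 86.
CO: 33.34 lies in 33.30–48.97, so I_lo=151, I_hi=200, C_lo=33.30, C_hi=48.97.
(200−151)/(48.97−33.30) × (33.34−33.30) + 151 = 49/15.67 × 0.04 + 151 ≈ 151.13 → 151.
PM2.5: 255.6 lies in 122.6–274.9, so I_lo=51, I_hi=100, C_lo=122.6, C_hi=274.9.
(100−51)/(274.9−122.6) × (255.6−122.6) + 51 = 49/152.3 × 133.0 + 51 ≈ 93.79 → 94.
Sub-indices: PM10→99, NO₂→86, CO→151, PM2.5→94. Ranked high→low: 151, 99, 94, 86. Second-highest sub-index = 99.

99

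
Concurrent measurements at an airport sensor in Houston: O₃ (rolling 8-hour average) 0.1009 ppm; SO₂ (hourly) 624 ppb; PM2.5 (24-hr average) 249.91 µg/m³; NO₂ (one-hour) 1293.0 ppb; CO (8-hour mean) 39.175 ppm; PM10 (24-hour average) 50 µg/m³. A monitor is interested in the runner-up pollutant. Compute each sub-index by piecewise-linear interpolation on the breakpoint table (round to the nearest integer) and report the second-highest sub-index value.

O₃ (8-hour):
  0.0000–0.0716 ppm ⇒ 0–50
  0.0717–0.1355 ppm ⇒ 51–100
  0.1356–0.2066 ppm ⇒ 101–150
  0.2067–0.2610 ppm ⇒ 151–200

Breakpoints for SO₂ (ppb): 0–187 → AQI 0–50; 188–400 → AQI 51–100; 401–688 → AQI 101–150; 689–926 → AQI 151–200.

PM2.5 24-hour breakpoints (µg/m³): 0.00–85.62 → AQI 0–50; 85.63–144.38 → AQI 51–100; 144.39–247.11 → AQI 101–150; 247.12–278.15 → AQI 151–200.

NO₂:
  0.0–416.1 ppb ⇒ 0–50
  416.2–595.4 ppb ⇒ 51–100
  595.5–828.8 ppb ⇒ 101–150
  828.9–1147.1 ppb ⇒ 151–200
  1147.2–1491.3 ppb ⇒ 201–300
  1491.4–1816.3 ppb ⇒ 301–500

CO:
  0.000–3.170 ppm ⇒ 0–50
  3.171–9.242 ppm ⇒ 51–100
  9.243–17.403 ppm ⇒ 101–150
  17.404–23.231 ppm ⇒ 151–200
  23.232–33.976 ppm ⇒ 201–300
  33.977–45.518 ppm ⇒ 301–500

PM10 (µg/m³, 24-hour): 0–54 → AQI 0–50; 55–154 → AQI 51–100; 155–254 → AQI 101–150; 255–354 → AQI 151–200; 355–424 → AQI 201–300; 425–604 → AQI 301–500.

243

O₃: 0.1009 lies in 0.0717–0.1355, so I_lo=51, I_hi=100, C_lo=0.0717, C_hi=0.1355.
(100−51)/(0.1355−0.0717) × (0.1009−0.0717) + 51 = 49/0.0638 × 0.0292 + 51 ≈ 73.43 → 73.
SO₂: row 401–688 (AQI 101–150). (150−101)·(624−401)/(688−401) + 101 = 49·223/287 + 101 ≈ 139.07 → 139.
PM2.5: 249.91 ∈ [247.12, 278.15] ↔ index [151, 200].
151 + (249.91−247.12)·(200−151)/(278.15−247.12) = 151 + 2.79·49/31.03 ≈ 155.41, so AQI = 155.
NO₂: row 1147.2–1491.3 (AQI 201–300). (300−201)·(1293.0−1147.2)/(1491.3−1147.2) + 201 = 99·145.8/344.1 + 201 ≈ 242.95 → 243.
CO: 39.175 lies in 33.977–45.518, so I_lo=301, I_hi=500, C_lo=33.977, C_hi=45.518.
(500−301)/(45.518−33.977) × (39.175−33.977) + 301 = 199/11.541 × 5.198 + 301 ≈ 390.63 → 391.
PM10: 50 ∈ [0, 54] ↔ index [0, 50].
0 + (50−0)·(50−0)/(54−0) = 0 + 50·50/54 ≈ 46.30, so AQI = 46.
Sub-indices: O₃→73, SO₂→139, PM2.5→155, NO₂→243, CO→391, PM10→46. Ranked high→low: 391, 243, 155, 139, 73, 46. Second-highest sub-index = 243.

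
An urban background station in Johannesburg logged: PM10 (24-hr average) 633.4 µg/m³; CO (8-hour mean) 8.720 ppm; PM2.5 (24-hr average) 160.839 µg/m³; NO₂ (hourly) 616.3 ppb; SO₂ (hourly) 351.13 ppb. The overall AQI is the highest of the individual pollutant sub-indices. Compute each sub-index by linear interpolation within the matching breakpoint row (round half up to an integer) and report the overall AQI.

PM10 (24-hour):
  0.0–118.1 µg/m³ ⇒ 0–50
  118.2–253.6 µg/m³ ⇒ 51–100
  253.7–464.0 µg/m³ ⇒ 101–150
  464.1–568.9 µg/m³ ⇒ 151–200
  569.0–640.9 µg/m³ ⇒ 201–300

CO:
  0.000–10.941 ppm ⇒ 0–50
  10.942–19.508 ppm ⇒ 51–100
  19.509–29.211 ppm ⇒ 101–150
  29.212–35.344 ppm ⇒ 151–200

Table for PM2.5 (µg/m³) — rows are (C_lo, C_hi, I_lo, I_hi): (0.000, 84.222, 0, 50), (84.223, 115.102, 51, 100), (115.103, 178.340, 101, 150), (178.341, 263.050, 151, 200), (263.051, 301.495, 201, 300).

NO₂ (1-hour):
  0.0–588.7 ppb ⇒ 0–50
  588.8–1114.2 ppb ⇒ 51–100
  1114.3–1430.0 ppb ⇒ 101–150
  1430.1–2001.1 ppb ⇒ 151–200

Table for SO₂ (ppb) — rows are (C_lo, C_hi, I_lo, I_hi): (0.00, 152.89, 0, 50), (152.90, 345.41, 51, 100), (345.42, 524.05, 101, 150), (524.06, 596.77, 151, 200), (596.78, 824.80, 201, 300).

PM10: 633.4 ∈ [569.0, 640.9] ↔ index [201, 300].
201 + (633.4−569.0)·(300−201)/(640.9−569.0) = 201 + 64.4·99/71.9 ≈ 289.67, so AQI = 290.
CO: 8.720 ∈ [0.000, 10.941] ↔ index [0, 50].
0 + (8.720−0.000)·(50−0)/(10.941−0.000) = 0 + 8.720·50/10.941 ≈ 39.85, so AQI = 40.
PM2.5: 160.839 lies in 115.103–178.340, so I_lo=101, I_hi=150, C_lo=115.103, C_hi=178.340.
(150−101)/(178.340−115.103) × (160.839−115.103) + 101 = 49/63.237 × 45.736 + 101 ≈ 136.44 → 136.
NO₂: 616.3 ∈ [588.8, 1114.2] ↔ index [51, 100].
51 + (616.3−588.8)·(100−51)/(1114.2−588.8) = 51 + 27.5·49/525.4 ≈ 53.56, so AQI = 54.
SO₂: 351.13 lies in 345.42–524.05, so I_lo=101, I_hi=150, C_lo=345.42, C_hi=524.05.
(150−101)/(524.05−345.42) × (351.13−345.42) + 101 = 49/178.63 × 5.71 + 101 ≈ 102.57 → 103.
Sub-indices: PM10→290, CO→40, PM2.5→136, NO₂→54, SO₂→103. Overall AQI = max = 290; dominant pollutant is PM10.

290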